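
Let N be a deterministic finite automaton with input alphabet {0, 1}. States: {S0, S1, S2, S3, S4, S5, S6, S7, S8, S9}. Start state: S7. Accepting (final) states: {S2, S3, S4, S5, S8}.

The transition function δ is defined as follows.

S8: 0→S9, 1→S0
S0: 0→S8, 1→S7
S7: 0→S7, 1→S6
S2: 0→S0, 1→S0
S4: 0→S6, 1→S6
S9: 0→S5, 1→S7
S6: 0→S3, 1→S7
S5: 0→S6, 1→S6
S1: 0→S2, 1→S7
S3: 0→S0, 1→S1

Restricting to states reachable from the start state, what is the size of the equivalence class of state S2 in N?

First remove the unreachable states {S4}; 9 states remain.
Start with accepting vs non-accepting: {S2,S3,S5,S8} | {S0,S1,S6,S7,S9}.
On input 0, block {S0,S1,S6,S7,S9} splits into {S0,S1,S6,S9} and {S7}.
Stable partition: {S2,S3,S5,S8} | {S0,S1,S6,S9} | {S7} — 3 equivalence classes.
State S2 belongs to the block {S2,S3,S5,S8}, which has 4 states.

4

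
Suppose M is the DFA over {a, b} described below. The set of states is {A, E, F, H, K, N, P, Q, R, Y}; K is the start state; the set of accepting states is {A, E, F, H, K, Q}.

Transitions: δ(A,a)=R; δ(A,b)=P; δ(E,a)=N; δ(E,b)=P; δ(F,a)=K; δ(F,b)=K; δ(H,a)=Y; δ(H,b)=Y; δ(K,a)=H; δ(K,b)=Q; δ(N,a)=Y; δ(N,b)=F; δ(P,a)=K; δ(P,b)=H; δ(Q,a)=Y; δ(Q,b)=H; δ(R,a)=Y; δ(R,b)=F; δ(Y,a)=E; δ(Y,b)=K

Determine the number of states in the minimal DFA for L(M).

Reachable states from the start: {E,F,H,K,N,P,Q,Y}. Unreachable: {A,R} — drop them.
Start with accepting vs non-accepting: {E,F,H,K,Q} | {N,P,Y}.
On input a, block {E,F,H,K,Q} splits into {E,H,Q} and {F,K}.
Split {E,H,Q} by δ(·,b) → {E,H} and {Q}.
On input a, block {N,P,Y} splits into {Y} and {N} and {P}.
Split {E,H} by δ(·,a) → {E} and {H}.
On input a, block {F,K} splits into {F} and {K}.
The partition is now stable with 8 blocks: {E} | {Y} | {F} | {Q} | {N} | {P} | {H} | {K}.

8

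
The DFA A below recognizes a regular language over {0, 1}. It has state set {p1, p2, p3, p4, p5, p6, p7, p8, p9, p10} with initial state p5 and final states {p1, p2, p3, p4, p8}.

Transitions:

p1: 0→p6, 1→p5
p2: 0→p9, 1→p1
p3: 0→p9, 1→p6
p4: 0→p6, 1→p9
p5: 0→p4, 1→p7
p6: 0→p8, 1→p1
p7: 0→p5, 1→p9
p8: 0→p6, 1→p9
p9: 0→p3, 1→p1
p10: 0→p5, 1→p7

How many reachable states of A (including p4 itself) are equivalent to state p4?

3

States {p2,p10} cannot be reached from the start state, so discard them.
P0 = {p1,p3,p4,p8} | {p5,p6,p7,p9}.
Split {p5,p6,p7,p9} by δ(·,0) → {p5,p6,p9} and {p7}.
Refine {p5,p6,p9} on symbol 1: members go to different blocks, giving {p6,p9} and {p5}.
Refine {p1,p3,p4,p8} on symbol 1: members go to different blocks, giving {p3,p4,p8} and {p1}.
The partition is now stable with 5 blocks: {p3,p4,p8} | {p6,p9} | {p7} | {p5} | {p1}.
The equivalence class containing p4 is {p3,p4,p8}, of size 3.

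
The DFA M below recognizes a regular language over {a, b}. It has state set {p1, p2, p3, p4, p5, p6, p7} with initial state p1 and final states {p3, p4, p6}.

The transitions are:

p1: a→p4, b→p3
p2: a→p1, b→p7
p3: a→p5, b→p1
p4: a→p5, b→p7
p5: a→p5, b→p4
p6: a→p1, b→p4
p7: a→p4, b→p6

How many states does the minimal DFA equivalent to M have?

6

Reachable states from the start: {p1,p3,p4,p5,p6,p7}. Unreachable: {p2} — drop them.
P0 = {p3,p4,p6} | {p1,p5,p7}.
Split {p3,p4,p6} by δ(·,b) → {p3,p4} and {p6}.
Split {p1,p5,p7} by δ(·,a) → {p1,p7} and {p5}.
Split {p1,p7} by δ(·,b) → {p1} and {p7}.
Refine {p3,p4} on symbol b: members go to different blocks, giving {p3} and {p4}.
Stable partition: {p3} | {p1} | {p6} | {p5} | {p7} | {p4} — 6 equivalence classes.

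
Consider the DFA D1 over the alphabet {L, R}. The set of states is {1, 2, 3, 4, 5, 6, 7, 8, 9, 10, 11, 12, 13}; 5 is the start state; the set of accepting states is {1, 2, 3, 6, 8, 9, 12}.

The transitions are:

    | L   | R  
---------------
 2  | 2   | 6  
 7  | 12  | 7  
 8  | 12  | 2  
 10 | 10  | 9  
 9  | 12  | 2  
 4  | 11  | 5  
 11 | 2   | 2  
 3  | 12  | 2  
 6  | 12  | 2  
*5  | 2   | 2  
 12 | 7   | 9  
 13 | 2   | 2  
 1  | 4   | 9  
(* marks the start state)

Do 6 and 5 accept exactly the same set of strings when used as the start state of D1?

No

Reachable states from the start: {2,5,6,7,9,12}. Unreachable: {1,3,4,8,10,11,13} — drop them.
P0 = {2,6,9,12} | {5,7}.
Split {2,6,9,12} by δ(·,L) → {2,6,9} and {12}.
On input L, block {2,6,9} splits into {6,9} and {2}.
On input L, block {5,7} splits into {5} and {7}.
Stable partition: {6,9} | {5} | {12} | {2} | {7} — 5 equivalence classes.
6 and 5 end up in different blocks, so they are distinguishable. For instance, the string 'ε' is accepted from only 6.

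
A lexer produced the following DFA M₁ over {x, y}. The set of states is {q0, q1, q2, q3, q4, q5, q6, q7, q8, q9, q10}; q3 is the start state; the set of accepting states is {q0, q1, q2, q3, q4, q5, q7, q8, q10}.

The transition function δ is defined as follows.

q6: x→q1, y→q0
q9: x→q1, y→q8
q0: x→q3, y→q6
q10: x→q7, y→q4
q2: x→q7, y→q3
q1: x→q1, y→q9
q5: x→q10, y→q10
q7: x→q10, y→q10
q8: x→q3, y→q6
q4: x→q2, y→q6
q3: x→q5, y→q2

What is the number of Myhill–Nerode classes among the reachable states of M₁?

Every state is reachable, so we keep all 11.
Start with accepting vs non-accepting: {q0,q1,q2,q3,q4,q5,q7,q8,q10} | {q6,q9}.
Refine {q0,q1,q2,q3,q4,q5,q7,q8,q10} on symbol y: members go to different blocks, giving {q2,q3,q5,q7,q10} and {q0,q1,q4,q8}.
Refine {q2,q3,q5,q7,q10} on symbol y: members go to different blocks, giving {q2,q3,q5,q7} and {q10}.
On input x, block {q2,q3,q5,q7} splits into {q2,q3} and {q5,q7}.
Split {q0,q1,q4,q8} by δ(·,x) → {q0,q4,q8} and {q1}.
No further refinement is possible. Final partition (6 blocks): {q2,q3} | {q6,q9} | {q0,q4,q8} | {q10} | {q5,q7} | {q1}.

6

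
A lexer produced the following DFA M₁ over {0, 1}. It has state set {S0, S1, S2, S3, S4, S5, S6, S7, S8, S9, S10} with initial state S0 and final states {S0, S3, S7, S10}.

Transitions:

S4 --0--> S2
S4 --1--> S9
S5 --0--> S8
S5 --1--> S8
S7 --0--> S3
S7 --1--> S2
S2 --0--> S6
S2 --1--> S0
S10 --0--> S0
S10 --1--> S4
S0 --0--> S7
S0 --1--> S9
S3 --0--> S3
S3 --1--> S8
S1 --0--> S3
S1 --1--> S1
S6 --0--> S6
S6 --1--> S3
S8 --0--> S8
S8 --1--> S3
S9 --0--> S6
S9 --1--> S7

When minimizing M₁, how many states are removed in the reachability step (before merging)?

BFS from S0 reaches {S0, S2, S3, S6, S7, S8, S9}; the 4 state(s) S1, S4, S5, S10 are never visited.

4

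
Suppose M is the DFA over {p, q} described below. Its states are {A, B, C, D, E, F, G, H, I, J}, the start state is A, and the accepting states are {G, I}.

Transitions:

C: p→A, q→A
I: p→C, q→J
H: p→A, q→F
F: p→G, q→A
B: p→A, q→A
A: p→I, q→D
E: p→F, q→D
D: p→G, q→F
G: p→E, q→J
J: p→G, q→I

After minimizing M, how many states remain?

4

Reachable states from the start: {A,C,D,E,F,G,I,J}. Unreachable: {B,H} — drop them.
Initial partition by acceptance: {G,I} | {A,C,D,E,F,J}.
Split {A,C,D,E,F,J} by δ(·,p) → {A,D,F,J} and {C,E}.
On input q, block {A,D,F,J} splits into {A,D,F} and {J}.
No further refinement is possible. Final partition (4 blocks): {G,I} | {A,D,F} | {C,E} | {J}.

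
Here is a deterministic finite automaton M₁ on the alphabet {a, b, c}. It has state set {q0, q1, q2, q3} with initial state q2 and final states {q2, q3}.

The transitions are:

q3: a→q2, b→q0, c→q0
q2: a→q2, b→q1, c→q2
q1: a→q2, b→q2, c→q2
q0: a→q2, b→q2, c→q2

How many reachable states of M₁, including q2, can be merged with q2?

Reachable states from the start: {q1,q2}. Unreachable: {q0,q3} — drop them.
Start with accepting vs non-accepting: {q2} | {q1}.
No further refinement is possible. Final partition (2 blocks): {q2} | {q1}.
State q2 belongs to the block {q2}, which has 1 states.

1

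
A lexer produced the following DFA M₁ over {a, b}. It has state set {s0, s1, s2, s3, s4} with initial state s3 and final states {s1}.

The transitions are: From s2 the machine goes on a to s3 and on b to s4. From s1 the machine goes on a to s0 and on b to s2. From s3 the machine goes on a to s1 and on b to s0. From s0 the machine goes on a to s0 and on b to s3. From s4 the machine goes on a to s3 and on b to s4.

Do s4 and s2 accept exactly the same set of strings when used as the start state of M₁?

Yes

Initial partition by acceptance: {s1} | {s0,s2,s3,s4}.
Split {s0,s2,s3,s4} by δ(·,a) → {s0,s2,s4} and {s3}.
Split {s0,s2,s4} by δ(·,a) → {s2,s4} and {s0}.
The partition is now stable with 4 blocks: {s1} | {s2,s4} | {s3} | {s0}.
s4 and s2 lie in the same block of the stable partition, so they are equivalent — no string distinguishes them.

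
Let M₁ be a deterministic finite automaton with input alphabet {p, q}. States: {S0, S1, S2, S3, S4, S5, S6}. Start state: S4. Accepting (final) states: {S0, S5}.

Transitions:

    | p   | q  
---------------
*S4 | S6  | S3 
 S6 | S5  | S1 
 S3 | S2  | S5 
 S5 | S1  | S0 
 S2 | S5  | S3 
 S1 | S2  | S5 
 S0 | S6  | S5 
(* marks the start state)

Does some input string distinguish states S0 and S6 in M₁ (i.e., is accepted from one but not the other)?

Every state is reachable, so we keep all 7.
Initial partition by acceptance: {S0,S5} | {S1,S2,S3,S4,S6}.
Refine {S1,S2,S3,S4,S6} on symbol p: members go to different blocks, giving {S1,S3,S4} and {S2,S6}.
Refine {S0,S5} on symbol p: members go to different blocks, giving {S0} and {S5}.
Refine {S1,S3,S4} on symbol q: members go to different blocks, giving {S1,S3} and {S4}.
Stable partition: {S0} | {S1,S3} | {S2,S6} | {S5} | {S4} — 5 equivalence classes.
S0 and S6 end up in different blocks, so they are distinguishable. For instance, the string 'ε' is accepted from only S0.

Yes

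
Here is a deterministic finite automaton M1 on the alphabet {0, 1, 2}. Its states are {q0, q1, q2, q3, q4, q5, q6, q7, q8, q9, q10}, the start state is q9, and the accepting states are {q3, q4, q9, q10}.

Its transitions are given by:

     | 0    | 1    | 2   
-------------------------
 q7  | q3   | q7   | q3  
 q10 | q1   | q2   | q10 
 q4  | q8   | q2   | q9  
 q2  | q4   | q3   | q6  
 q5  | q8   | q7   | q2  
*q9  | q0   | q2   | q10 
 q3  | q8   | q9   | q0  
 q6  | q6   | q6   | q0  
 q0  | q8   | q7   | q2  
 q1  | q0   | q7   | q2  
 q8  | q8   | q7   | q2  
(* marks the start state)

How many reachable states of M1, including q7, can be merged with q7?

First remove the unreachable states {q5}; 10 states remain.
Start with accepting vs non-accepting: {q3,q4,q9,q10} | {q0,q1,q2,q6,q7,q8}.
Refine {q3,q4,q9,q10} on symbol 1: members go to different blocks, giving {q4,q9,q10} and {q3}.
Split {q0,q1,q2,q6,q7,q8} by δ(·,0) → {q0,q1,q6,q8} and {q2} and {q7}.
Split {q0,q1,q6,q8} by δ(·,1) → {q0,q1,q8} and {q6}.
Stable partition: {q4,q9,q10} | {q0,q1,q8} | {q3} | {q2} | {q7} | {q6} — 6 equivalence classes.
State q7 belongs to the block {q7}, which has 1 states.

1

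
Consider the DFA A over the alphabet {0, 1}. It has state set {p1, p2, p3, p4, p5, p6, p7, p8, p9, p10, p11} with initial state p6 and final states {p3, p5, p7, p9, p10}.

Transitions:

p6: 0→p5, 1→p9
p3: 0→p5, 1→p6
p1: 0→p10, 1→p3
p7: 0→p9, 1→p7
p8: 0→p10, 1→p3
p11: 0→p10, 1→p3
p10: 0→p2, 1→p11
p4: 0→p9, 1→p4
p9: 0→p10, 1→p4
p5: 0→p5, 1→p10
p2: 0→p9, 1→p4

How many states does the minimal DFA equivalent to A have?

First remove the unreachable states {p1,p7,p8}; 8 states remain.
Initial partition by acceptance: {p3,p5,p9,p10} | {p2,p4,p6,p11}.
On input 0, block {p3,p5,p9,p10} splits into {p3,p5,p9} and {p10}.
Split {p3,p5,p9} by δ(·,0) → {p3,p5} and {p9}.
On input 1, block {p3,p5} splits into {p3} and {p5}.
Refine {p2,p4,p6,p11} on symbol 0: members go to different blocks, giving {p2,p4} and {p6} and {p11}.
The partition is now stable with 7 blocks: {p3} | {p2,p4} | {p10} | {p9} | {p5} | {p6} | {p11}.

7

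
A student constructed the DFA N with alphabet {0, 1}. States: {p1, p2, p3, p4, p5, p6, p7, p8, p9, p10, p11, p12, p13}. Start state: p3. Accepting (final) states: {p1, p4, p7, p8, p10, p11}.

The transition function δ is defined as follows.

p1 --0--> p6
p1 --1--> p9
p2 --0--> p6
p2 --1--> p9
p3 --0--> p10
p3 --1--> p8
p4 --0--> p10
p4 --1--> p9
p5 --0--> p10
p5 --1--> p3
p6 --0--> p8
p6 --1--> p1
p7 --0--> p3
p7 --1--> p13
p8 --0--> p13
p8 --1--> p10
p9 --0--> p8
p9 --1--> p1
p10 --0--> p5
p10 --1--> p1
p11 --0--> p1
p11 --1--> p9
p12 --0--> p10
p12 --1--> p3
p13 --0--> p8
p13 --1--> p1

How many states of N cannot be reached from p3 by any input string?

5

Starting at p3 and following transitions, the reachable set is {p1, p3, p5, p6, p8, p9, p10, p13}. That leaves p2, p4, p7, p11, p12 unreachable — 5 in total.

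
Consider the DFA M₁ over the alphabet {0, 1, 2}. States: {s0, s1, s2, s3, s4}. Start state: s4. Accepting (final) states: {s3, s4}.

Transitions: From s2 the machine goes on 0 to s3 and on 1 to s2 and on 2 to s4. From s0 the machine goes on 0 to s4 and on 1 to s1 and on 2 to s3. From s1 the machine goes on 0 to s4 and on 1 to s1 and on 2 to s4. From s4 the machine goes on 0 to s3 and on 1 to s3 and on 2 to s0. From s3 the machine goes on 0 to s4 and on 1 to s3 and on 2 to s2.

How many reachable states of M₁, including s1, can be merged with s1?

3

P0 = {s3,s4} | {s0,s1,s2}.
Stable partition: {s3,s4} | {s0,s1,s2} — 2 equivalence classes.
The equivalence class containing s1 is {s0,s1,s2}, of size 3.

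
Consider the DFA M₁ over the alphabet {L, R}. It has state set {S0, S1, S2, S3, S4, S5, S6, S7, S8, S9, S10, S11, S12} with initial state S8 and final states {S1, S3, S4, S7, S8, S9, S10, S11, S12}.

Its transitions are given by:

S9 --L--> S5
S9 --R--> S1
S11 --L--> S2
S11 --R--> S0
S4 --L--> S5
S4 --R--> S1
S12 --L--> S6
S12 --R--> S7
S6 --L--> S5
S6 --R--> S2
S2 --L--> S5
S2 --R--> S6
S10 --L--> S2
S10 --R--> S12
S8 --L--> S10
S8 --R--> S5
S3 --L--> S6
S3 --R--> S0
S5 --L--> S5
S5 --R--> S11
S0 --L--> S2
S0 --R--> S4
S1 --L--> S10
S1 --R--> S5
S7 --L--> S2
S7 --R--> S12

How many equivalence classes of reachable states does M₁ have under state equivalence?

7

States {S3,S9} cannot be reached from the start state, so discard them.
P0 = {S1,S4,S7,S8,S10,S11,S12} | {S0,S2,S5,S6}.
On input L, block {S1,S4,S7,S8,S10,S11,S12} splits into {S4,S7,S10,S11,S12} and {S1,S8}.
Split {S4,S7,S10,S11,S12} by δ(·,R) → {S7,S10,S12} and {S4} and {S11}.
Refine {S0,S2,S5,S6} on symbol R: members go to different blocks, giving {S2,S6} and {S0} and {S5}.
Stable partition: {S7,S10,S12} | {S2,S6} | {S1,S8} | {S4} | {S11} | {S0} | {S5} — 7 equivalence classes.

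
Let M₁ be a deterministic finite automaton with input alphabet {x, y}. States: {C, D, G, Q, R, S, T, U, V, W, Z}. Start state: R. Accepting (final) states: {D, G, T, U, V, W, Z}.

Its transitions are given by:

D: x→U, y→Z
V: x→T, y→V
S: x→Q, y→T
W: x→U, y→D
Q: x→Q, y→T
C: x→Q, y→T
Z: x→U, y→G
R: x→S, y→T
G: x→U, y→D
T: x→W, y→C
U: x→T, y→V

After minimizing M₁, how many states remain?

4

P0 = {D,G,T,U,V,W,Z} | {C,Q,R,S}.
Split {D,G,T,U,V,W,Z} by δ(·,y) → {D,G,U,V,W,Z} and {T}.
Refine {D,G,U,V,W,Z} on symbol x: members go to different blocks, giving {D,G,W,Z} and {U,V}.
No further refinement is possible. Final partition (4 blocks): {D,G,W,Z} | {C,Q,R,S} | {T} | {U,V}.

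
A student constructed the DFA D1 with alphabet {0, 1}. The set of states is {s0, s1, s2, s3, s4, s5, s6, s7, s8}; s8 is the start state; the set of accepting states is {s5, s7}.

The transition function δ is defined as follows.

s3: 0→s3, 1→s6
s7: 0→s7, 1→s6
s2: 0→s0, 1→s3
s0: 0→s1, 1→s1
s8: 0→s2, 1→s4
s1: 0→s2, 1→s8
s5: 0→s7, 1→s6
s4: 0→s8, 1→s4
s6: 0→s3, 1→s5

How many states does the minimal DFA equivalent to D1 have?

All states are reachable from the start state.
P0 = {s5,s7} | {s0,s1,s2,s3,s4,s6,s8}.
On input 1, block {s0,s1,s2,s3,s4,s6,s8} splits into {s0,s1,s2,s3,s4,s8} and {s6}.
Split {s0,s1,s2,s3,s4,s8} by δ(·,1) → {s0,s1,s2,s4,s8} and {s3}.
On input 1, block {s0,s1,s2,s4,s8} splits into {s0,s1,s4,s8} and {s2}.
On input 0, block {s0,s1,s4,s8} splits into {s0,s4} and {s1,s8}.
Refine {s0,s4} on symbol 1: members go to different blocks, giving {s0} and {s4}.
Split {s1,s8} by δ(·,1) → {s1} and {s8}.
The partition is now stable with 8 blocks: {s5,s7} | {s0} | {s6} | {s3} | {s2} | {s1} | {s4} | {s8}.

8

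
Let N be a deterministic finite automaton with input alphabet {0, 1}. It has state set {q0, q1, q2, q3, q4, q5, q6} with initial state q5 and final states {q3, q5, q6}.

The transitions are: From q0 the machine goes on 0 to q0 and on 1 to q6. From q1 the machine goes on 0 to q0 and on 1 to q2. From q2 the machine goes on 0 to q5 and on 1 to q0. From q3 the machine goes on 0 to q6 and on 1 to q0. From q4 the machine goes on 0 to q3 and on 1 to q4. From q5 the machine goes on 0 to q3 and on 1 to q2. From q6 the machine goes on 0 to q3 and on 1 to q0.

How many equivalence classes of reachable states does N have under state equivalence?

4

First remove the unreachable states {q1,q4}; 5 states remain.
P0 = {q3,q5,q6} | {q0,q2}.
On input 0, block {q0,q2} splits into {q0} and {q2}.
Refine {q3,q5,q6} on symbol 1: members go to different blocks, giving {q3,q6} and {q5}.
The partition is now stable with 4 blocks: {q3,q6} | {q0} | {q2} | {q5}.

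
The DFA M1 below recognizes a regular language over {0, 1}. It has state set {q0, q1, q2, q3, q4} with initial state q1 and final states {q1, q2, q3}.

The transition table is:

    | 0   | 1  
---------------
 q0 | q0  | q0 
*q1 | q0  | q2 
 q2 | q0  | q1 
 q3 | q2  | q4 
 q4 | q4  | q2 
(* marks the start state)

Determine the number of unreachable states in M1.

2

BFS from q1 reaches {q0, q1, q2}; the 2 state(s) q3, q4 are never visited.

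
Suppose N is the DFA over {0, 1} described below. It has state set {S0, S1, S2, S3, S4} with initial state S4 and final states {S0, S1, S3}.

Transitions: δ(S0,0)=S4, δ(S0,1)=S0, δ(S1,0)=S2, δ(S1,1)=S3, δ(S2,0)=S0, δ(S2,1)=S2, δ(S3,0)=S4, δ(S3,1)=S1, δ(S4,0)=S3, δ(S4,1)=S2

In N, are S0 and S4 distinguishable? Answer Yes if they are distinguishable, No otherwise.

P0 = {S0,S1,S3} | {S2,S4}.
Stable partition: {S0,S1,S3} | {S2,S4} — 2 equivalence classes.
S0 and S4 end up in different blocks, so they are distinguishable. For instance, the string 'ε' is accepted from only S0.

Yes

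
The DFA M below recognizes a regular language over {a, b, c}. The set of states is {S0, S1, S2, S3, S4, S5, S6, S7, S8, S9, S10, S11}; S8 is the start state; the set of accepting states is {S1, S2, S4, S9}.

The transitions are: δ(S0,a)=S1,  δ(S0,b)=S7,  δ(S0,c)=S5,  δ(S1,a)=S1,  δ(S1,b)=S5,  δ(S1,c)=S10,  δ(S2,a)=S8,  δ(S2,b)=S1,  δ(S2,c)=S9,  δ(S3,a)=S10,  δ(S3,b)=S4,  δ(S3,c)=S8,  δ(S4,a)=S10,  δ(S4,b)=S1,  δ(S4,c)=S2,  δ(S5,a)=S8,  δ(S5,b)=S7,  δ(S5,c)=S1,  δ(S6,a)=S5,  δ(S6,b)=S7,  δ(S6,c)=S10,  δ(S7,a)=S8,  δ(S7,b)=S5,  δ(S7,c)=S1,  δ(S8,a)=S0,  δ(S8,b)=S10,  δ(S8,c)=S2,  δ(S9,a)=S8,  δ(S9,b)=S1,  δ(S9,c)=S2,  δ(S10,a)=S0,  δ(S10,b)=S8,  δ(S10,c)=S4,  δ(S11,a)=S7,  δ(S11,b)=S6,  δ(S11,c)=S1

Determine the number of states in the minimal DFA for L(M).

States {S3,S6,S11} cannot be reached from the start state, so discard them.
P0 = {S1,S2,S4,S9} | {S0,S5,S7,S8,S10}.
Split {S1,S2,S4,S9} by δ(·,a) → {S2,S4,S9} and {S1}.
Split {S0,S5,S7,S8,S10} by δ(·,a) → {S5,S7,S8,S10} and {S0}.
Refine {S5,S7,S8,S10} on symbol a: members go to different blocks, giving {S5,S7} and {S8,S10}.
The partition is now stable with 5 blocks: {S2,S4,S9} | {S5,S7} | {S1} | {S0} | {S8,S10}.

5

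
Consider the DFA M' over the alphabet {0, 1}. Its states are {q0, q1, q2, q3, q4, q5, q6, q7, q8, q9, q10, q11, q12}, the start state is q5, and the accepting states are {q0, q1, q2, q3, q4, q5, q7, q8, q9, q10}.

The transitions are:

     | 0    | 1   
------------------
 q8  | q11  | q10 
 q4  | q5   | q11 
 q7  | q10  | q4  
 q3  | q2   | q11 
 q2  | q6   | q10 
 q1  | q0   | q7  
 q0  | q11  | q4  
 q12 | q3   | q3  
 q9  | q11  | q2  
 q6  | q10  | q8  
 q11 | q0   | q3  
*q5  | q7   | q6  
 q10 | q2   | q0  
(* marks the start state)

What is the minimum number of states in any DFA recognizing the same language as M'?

10

States {q1,q9,q12} cannot be reached from the start state, so discard them.
Initial partition by acceptance: {q0,q2,q3,q4,q5,q7,q8,q10} | {q6,q11}.
On input 0, block {q0,q2,q3,q4,q5,q7,q8,q10} splits into {q3,q4,q5,q7,q10} and {q0,q2,q8}.
On input 0, block {q3,q4,q5,q7,q10} splits into {q4,q5,q7} and {q3,q10}.
Refine {q4,q5,q7} on symbol 0: members go to different blocks, giving {q4,q5} and {q7}.
Refine {q4,q5} on symbol 0: members go to different blocks, giving {q4} and {q5}.
Split {q6,q11} by δ(·,0) → {q6} and {q11}.
Refine {q0,q2,q8} on symbol 0: members go to different blocks, giving {q0,q8} and {q2}.
On input 1, block {q0,q8} splits into {q0} and {q8}.
Refine {q3,q10} on symbol 1: members go to different blocks, giving {q3} and {q10}.
The partition is now stable with 10 blocks: {q4} | {q6} | {q0} | {q3} | {q7} | {q5} | {q11} | {q2} | {q8} | {q10}.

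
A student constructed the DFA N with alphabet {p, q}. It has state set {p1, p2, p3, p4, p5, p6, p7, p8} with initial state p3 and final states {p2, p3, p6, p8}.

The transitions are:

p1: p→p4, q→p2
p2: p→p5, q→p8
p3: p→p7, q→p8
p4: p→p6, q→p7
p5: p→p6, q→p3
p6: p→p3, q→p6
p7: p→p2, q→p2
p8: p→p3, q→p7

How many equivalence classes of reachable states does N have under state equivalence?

6

States {p1,p4} cannot be reached from the start state, so discard them.
Initial partition by acceptance: {p2,p3,p6,p8} | {p5,p7}.
On input p, block {p2,p3,p6,p8} splits into {p2,p3} and {p6,p8}.
Refine {p5,p7} on symbol p: members go to different blocks, giving {p5} and {p7}.
Refine {p2,p3} on symbol p: members go to different blocks, giving {p2} and {p3}.
On input q, block {p6,p8} splits into {p6} and {p8}.
Stable partition: {p2} | {p5} | {p6} | {p7} | {p3} | {p8} — 6 equivalence classes.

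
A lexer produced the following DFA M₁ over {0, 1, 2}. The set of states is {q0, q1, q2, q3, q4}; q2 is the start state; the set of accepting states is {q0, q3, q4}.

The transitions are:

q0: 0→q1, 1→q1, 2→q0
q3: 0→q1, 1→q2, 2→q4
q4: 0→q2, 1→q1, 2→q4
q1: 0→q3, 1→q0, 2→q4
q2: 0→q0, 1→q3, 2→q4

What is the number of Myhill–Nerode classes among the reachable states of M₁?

Start with accepting vs non-accepting: {q0,q3,q4} | {q1,q2}.
The partition is now stable with 2 blocks: {q0,q3,q4} | {q1,q2}.

2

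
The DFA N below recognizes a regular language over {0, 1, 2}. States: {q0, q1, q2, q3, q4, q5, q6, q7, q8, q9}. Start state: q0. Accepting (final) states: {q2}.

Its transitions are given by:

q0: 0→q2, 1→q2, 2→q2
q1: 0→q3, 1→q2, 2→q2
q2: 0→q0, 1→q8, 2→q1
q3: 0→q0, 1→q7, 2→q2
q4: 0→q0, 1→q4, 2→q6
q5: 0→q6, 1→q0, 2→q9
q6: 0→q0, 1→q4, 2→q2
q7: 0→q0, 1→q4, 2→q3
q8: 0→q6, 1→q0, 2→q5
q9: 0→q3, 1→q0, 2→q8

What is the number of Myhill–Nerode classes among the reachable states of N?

Start with accepting vs non-accepting: {q2} | {q0,q1,q3,q4,q5,q6,q7,q8,q9}.
On input 0, block {q0,q1,q3,q4,q5,q6,q7,q8,q9} splits into {q1,q3,q4,q5,q6,q7,q8,q9} and {q0}.
Split {q1,q3,q4,q5,q6,q7,q8,q9} by δ(·,0) → {q1,q5,q8,q9} and {q3,q4,q6,q7}.
Split {q1,q5,q8,q9} by δ(·,1) → {q5,q8,q9} and {q1}.
Refine {q3,q4,q6,q7} on symbol 2: members go to different blocks, giving {q3,q6} and {q4,q7}.
Stable partition: {q2} | {q5,q8,q9} | {q0} | {q3,q6} | {q1} | {q4,q7} — 6 equivalence classes.

6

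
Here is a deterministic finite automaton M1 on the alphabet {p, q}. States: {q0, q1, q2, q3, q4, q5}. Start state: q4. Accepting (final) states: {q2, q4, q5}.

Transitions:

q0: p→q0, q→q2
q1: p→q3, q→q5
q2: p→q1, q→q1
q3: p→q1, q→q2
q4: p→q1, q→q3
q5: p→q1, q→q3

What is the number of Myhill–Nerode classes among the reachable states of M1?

2

States {q0} cannot be reached from the start state, so discard them.
Initial partition by acceptance: {q2,q4,q5} | {q1,q3}.
Stable partition: {q2,q4,q5} | {q1,q3} — 2 equivalence classes.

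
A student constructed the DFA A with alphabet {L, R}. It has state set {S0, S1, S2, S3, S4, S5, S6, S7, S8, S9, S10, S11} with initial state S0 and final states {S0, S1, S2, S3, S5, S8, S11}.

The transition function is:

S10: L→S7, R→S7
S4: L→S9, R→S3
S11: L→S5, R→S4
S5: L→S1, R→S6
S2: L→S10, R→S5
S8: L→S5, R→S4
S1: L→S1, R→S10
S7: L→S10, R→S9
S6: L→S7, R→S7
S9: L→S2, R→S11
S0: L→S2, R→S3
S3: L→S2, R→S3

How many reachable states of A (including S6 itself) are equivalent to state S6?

States {S8} cannot be reached from the start state, so discard them.
P0 = {S0,S1,S2,S3,S5,S11} | {S4,S6,S7,S9,S10}.
Split {S0,S1,S2,S3,S5,S11} by δ(·,L) → {S0,S1,S3,S5,S11} and {S2}.
On input L, block {S0,S1,S3,S5,S11} splits into {S1,S5,S11} and {S0,S3}.
Split {S4,S6,S7,S9,S10} by δ(·,L) → {S4,S6,S7,S10} and {S9}.
On input L, block {S4,S6,S7,S10} splits into {S6,S7,S10} and {S4}.
Split {S1,S5,S11} by δ(·,R) → {S1,S5} and {S11}.
On input R, block {S6,S7,S10} splits into {S6,S10} and {S7}.
No further refinement is possible. Final partition (8 blocks): {S1,S5} | {S6,S10} | {S2} | {S0,S3} | {S9} | {S4} | {S11} | {S7}.
The equivalence class containing S6 is {S6,S10}, of size 2.

2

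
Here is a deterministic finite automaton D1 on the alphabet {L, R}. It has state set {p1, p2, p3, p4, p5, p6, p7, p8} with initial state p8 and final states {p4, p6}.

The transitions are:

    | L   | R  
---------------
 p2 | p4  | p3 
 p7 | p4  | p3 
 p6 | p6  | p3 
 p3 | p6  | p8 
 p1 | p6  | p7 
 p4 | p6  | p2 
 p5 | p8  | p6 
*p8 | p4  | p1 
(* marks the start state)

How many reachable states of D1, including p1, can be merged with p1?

5

Reachable states from the start: {p1,p2,p3,p4,p6,p7,p8}. Unreachable: {p5} — drop them.
Initial partition by acceptance: {p4,p6} | {p1,p2,p3,p7,p8}.
Stable partition: {p4,p6} | {p1,p2,p3,p7,p8} — 2 equivalence classes.
State p1 belongs to the block {p1,p2,p3,p7,p8}, which has 5 states.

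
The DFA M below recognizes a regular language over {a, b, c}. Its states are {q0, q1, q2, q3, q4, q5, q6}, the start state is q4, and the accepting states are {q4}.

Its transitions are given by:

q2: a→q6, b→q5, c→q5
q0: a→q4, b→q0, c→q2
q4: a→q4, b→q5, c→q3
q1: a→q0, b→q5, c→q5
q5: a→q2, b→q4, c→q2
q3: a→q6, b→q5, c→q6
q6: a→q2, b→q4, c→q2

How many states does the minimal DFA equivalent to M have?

3

Reachable states from the start: {q2,q3,q4,q5,q6}. Unreachable: {q0,q1} — drop them.
P0 = {q4} | {q2,q3,q5,q6}.
On input b, block {q2,q3,q5,q6} splits into {q2,q3} and {q5,q6}.
Stable partition: {q4} | {q2,q3} | {q5,q6} — 3 equivalence classes.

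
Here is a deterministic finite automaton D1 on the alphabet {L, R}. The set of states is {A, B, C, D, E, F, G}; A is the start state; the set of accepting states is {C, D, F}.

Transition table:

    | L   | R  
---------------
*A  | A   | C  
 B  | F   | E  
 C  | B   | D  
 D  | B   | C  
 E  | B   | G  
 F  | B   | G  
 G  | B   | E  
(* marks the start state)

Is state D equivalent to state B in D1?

Initial partition by acceptance: {C,D,F} | {A,B,E,G}.
Split {C,D,F} by δ(·,R) → {C,D} and {F}.
Split {A,B,E,G} by δ(·,L) → {A,E,G} and {B}.
Split {A,E,G} by δ(·,L) → {E,G} and {A}.
Stable partition: {C,D} | {E,G} | {F} | {B} | {A} — 5 equivalence classes.
D and B end up in different blocks, so they are distinguishable. For instance, the string 'ε' is accepted from only D.

No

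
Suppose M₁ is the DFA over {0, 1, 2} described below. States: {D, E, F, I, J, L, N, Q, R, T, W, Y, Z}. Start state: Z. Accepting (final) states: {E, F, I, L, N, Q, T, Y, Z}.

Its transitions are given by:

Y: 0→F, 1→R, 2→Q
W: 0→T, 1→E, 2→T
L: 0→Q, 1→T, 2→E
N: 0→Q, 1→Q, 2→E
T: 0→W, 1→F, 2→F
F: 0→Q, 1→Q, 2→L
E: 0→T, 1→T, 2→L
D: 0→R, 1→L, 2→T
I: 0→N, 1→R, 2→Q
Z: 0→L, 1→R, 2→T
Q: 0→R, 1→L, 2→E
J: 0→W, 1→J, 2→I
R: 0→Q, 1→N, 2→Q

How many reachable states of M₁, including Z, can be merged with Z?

States {D,I,J,Y} cannot be reached from the start state, so discard them.
Initial partition by acceptance: {E,F,L,N,Q,T,Z} | {R,W}.
On input 0, block {E,F,L,N,Q,T,Z} splits into {E,F,L,N,Z} and {Q,T}.
Refine {E,F,L,N,Z} on symbol 0: members go to different blocks, giving {E,F,L,N} and {Z}.
Stable partition: {E,F,L,N} | {R,W} | {Q,T} | {Z} — 4 equivalence classes.
State Z belongs to the block {Z}, which has 1 states.

1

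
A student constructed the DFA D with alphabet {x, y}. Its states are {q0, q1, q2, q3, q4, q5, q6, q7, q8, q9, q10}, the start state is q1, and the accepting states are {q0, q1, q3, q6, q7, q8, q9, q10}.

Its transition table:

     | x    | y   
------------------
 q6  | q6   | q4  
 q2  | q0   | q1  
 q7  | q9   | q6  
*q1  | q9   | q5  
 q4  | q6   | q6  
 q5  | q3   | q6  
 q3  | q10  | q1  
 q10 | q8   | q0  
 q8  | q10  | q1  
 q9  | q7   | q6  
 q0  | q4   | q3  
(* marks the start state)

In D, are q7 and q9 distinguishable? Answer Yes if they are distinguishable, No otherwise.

No

First remove the unreachable states {q2}; 10 states remain.
Initial partition by acceptance: {q0,q1,q3,q6,q7,q8,q9,q10} | {q4,q5}.
Split {q0,q1,q3,q6,q7,q8,q9,q10} by δ(·,x) → {q1,q3,q6,q7,q8,q9,q10} and {q0}.
Split {q1,q3,q6,q7,q8,q9,q10} by δ(·,y) → {q3,q7,q8,q9} and {q1,q6} and {q10}.
On input x, block {q3,q7,q8,q9} splits into {q3,q8} and {q7,q9}.
On input x, block {q4,q5} splits into {q4} and {q5}.
Refine {q1,q6} on symbol x: members go to different blocks, giving {q1} and {q6}.
Stable partition: {q3,q8} | {q4} | {q0} | {q1} | {q10} | {q7,q9} | {q5} | {q6} — 8 equivalence classes.
q7 and q9 lie in the same block of the stable partition, so they are equivalent — no string distinguishes them.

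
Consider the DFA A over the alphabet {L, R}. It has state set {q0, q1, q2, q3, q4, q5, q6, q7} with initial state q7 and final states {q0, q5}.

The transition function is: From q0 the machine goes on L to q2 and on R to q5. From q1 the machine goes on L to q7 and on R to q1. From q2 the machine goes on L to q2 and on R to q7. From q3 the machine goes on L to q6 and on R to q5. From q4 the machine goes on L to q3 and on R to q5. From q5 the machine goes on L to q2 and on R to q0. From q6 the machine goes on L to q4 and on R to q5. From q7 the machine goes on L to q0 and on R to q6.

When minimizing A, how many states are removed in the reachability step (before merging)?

No path from q7 leads to q1; the other 7 states are all reachable.

1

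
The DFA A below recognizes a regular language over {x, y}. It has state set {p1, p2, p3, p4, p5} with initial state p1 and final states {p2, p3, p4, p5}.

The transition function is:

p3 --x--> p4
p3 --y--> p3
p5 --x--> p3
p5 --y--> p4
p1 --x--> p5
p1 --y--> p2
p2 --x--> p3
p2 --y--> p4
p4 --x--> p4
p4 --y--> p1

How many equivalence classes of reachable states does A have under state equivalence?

4

Every state is reachable, so we keep all 5.
Start with accepting vs non-accepting: {p2,p3,p4,p5} | {p1}.
Refine {p2,p3,p4,p5} on symbol y: members go to different blocks, giving {p2,p3,p5} and {p4}.
Split {p2,p3,p5} by δ(·,x) → {p2,p5} and {p3}.
Stable partition: {p2,p5} | {p1} | {p4} | {p3} — 4 equivalence classes.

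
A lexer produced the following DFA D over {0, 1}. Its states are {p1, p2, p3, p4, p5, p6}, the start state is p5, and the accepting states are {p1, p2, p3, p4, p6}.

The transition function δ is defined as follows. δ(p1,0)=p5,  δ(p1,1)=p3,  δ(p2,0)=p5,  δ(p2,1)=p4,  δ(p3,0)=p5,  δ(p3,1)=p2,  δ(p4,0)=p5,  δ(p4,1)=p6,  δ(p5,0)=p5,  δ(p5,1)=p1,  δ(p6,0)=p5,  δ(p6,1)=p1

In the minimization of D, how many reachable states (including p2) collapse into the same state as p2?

5

Start with accepting vs non-accepting: {p1,p2,p3,p4,p6} | {p5}.
Stable partition: {p1,p2,p3,p4,p6} | {p5} — 2 equivalence classes.
The equivalence class containing p2 is {p1,p2,p3,p4,p6}, of size 5.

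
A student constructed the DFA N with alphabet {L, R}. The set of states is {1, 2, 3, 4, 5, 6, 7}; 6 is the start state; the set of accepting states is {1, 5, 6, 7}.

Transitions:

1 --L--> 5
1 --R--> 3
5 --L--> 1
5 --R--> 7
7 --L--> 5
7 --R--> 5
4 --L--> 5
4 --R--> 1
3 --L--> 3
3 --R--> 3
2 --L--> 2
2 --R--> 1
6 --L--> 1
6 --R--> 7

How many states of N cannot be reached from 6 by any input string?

BFS from 6 reaches {1, 3, 5, 6, 7}; the 2 state(s) 2, 4 are never visited.

2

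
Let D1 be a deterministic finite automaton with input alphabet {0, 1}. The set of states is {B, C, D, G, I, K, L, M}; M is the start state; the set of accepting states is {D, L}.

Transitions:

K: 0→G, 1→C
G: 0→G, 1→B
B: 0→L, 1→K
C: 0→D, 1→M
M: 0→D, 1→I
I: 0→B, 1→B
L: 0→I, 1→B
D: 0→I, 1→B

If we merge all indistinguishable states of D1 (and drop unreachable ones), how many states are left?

7

P0 = {D,L} | {B,C,G,I,K,M}.
Split {B,C,G,I,K,M} by δ(·,0) → {B,C,M} and {G,I,K}.
Split {B,C,M} by δ(·,1) → {B,M} and {C}.
On input 0, block {G,I,K} splits into {G,K} and {I}.
Split {B,M} by δ(·,1) → {B} and {M}.
Refine {G,K} on symbol 1: members go to different blocks, giving {G} and {K}.
The partition is now stable with 7 blocks: {D,L} | {B} | {G} | {C} | {I} | {M} | {K}.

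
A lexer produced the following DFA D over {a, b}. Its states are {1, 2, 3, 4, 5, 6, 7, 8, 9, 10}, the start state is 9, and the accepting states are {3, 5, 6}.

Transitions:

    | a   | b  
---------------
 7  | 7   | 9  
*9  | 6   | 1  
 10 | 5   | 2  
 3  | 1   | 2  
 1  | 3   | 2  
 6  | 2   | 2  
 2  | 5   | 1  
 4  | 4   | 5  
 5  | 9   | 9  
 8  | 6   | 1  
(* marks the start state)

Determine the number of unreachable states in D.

4

Starting at 9 and following transitions, the reachable set is {1, 2, 3, 5, 6, 9}. That leaves 4, 7, 8, 10 unreachable — 4 in total.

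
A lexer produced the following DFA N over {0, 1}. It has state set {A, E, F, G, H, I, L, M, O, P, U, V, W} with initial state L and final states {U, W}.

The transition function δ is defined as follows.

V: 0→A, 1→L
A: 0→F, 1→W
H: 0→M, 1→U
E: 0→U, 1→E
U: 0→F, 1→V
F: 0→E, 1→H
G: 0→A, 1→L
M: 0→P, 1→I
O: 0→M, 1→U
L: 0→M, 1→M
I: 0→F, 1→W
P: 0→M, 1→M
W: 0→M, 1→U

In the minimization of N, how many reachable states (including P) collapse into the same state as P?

2

States {G,O} cannot be reached from the start state, so discard them.
P0 = {U,W} | {A,E,F,H,I,L,M,P,V}.
Split {U,W} by δ(·,1) → {W} and {U}.
On input 0, block {A,E,F,H,I,L,M,P,V} splits into {A,F,H,I,L,M,P,V} and {E}.
Split {A,F,H,I,L,M,P,V} by δ(·,0) → {A,H,I,L,M,P,V} and {F}.
Refine {A,H,I,L,M,P,V} on symbol 0: members go to different blocks, giving {H,L,M,P,V} and {A,I}.
Split {H,L,M,P,V} by δ(·,0) → {H,L,M,P} and {V}.
Split {H,L,M,P} by δ(·,1) → {L,P} and {M} and {H}.
Stable partition: {W} | {L,P} | {U} | {E} | {F} | {A,I} | {V} | {M} | {H} — 9 equivalence classes.
State P belongs to the block {L,P}, which has 2 states.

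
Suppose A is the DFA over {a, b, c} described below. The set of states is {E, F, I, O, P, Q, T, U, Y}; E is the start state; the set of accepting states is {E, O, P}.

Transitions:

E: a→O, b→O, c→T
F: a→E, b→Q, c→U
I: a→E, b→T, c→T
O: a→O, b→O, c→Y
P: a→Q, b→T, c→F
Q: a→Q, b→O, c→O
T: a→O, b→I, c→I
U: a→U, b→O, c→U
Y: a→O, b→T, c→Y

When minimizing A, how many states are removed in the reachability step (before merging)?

BFS from E reaches {E, I, O, T, Y}; the 4 state(s) F, P, Q, U are never visited.

4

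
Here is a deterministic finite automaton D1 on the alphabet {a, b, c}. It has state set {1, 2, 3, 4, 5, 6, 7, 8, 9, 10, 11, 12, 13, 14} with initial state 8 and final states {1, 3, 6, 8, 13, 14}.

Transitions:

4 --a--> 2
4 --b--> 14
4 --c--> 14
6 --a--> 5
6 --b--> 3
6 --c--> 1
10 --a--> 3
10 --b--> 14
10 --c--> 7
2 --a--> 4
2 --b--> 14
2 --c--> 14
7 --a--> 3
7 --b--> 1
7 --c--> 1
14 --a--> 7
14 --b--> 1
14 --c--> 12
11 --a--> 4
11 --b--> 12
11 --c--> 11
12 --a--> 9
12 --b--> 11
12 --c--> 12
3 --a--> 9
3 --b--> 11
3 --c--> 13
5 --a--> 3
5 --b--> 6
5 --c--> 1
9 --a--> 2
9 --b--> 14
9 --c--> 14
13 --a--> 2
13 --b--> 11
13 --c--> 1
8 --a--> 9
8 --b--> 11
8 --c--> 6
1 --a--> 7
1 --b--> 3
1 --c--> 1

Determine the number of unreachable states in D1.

1

Starting at 8 and following transitions, the reachable set is {1, 2, 3, 4, 5, 6, 7, 8, 9, 11, 12, 13, 14}. That leaves 10 unreachable — 1 in total.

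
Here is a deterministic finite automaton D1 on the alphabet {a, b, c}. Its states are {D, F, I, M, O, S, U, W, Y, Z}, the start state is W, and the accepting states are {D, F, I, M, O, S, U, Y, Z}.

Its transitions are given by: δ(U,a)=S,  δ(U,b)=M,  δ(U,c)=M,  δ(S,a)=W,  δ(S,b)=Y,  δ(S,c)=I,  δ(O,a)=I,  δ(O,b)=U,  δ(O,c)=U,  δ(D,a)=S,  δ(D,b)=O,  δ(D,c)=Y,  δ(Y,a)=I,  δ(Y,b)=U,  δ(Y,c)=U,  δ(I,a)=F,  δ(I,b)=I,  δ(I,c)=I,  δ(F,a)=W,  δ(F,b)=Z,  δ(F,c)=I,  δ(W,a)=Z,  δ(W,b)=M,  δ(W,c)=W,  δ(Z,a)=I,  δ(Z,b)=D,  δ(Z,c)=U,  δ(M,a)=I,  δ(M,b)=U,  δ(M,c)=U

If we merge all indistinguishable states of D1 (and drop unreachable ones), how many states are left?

5

P0 = {D,F,I,M,O,S,U,Y,Z} | {W}.
On input a, block {D,F,I,M,O,S,U,Y,Z} splits into {D,I,M,O,U,Y,Z} and {F,S}.
Split {D,I,M,O,U,Y,Z} by δ(·,a) → {M,O,Y,Z} and {D,I,U}.
On input b, block {D,I,U} splits into {D,U} and {I}.
The partition is now stable with 5 blocks: {M,O,Y,Z} | {W} | {F,S} | {D,U} | {I}.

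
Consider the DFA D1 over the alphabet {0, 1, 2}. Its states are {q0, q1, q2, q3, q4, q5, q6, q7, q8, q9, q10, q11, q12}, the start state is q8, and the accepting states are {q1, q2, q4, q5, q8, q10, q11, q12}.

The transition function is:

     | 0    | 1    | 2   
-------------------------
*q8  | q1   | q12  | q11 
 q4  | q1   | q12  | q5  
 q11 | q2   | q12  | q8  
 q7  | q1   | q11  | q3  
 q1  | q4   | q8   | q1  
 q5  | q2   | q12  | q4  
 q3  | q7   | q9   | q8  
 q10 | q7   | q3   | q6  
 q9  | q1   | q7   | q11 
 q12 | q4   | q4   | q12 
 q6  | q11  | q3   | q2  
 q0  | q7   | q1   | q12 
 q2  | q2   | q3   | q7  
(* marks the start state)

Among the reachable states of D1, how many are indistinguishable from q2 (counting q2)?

Reachable states from the start: {q1,q2,q3,q4,q5,q7,q8,q9,q11,q12}. Unreachable: {q0,q6,q10} — drop them.
Start with accepting vs non-accepting: {q1,q2,q4,q5,q8,q11,q12} | {q3,q7,q9}.
Split {q1,q2,q4,q5,q8,q11,q12} by δ(·,1) → {q1,q4,q5,q8,q11,q12} and {q2}.
Split {q1,q4,q5,q8,q11,q12} by δ(·,0) → {q1,q4,q8,q12} and {q5,q11}.
On input 2, block {q1,q4,q8,q12} splits into {q1,q12} and {q4,q8}.
Split {q3,q7,q9} by δ(·,0) → {q7,q9} and {q3}.
Refine {q7,q9} on symbol 1: members go to different blocks, giving {q7} and {q9}.
Stable partition: {q1,q12} | {q7} | {q2} | {q5,q11} | {q4,q8} | {q3} | {q9} — 7 equivalence classes.
State q2 belongs to the block {q2}, which has 1 states.

1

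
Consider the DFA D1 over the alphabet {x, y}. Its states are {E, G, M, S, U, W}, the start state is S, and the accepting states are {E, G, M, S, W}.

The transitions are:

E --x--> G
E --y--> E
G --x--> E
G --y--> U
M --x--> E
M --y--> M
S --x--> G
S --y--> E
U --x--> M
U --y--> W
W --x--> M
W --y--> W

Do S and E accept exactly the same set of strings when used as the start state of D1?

All states are reachable from the start state.
Initial partition by acceptance: {E,G,M,S,W} | {U}.
Split {E,G,M,S,W} by δ(·,y) → {E,M,S,W} and {G}.
Refine {E,M,S,W} on symbol x: members go to different blocks, giving {M,W} and {E,S}.
Refine {M,W} on symbol x: members go to different blocks, giving {M} and {W}.
No further refinement is possible. Final partition (5 blocks): {M} | {U} | {G} | {E,S} | {W}.
S and E lie in the same block of the stable partition, so they are equivalent — no string distinguishes them.

Yes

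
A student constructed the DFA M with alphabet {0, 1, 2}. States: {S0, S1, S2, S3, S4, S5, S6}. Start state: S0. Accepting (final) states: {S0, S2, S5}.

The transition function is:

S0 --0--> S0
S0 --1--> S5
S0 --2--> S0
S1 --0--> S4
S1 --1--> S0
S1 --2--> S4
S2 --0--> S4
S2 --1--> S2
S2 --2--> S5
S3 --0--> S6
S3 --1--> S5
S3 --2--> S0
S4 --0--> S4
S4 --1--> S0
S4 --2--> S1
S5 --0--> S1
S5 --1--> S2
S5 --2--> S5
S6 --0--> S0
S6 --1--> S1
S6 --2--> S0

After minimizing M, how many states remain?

3

Reachable states from the start: {S0,S1,S2,S4,S5}. Unreachable: {S3,S6} — drop them.
Start with accepting vs non-accepting: {S0,S2,S5} | {S1,S4}.
Refine {S0,S2,S5} on symbol 0: members go to different blocks, giving {S2,S5} and {S0}.
The partition is now stable with 3 blocks: {S2,S5} | {S1,S4} | {S0}.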